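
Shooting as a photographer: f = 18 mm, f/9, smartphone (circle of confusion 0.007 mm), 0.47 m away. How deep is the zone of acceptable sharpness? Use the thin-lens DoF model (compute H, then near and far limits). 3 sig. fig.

Hyperfocal distance H = f²/(N·c) + f = 18²/(9 × 0.007) + 18 = 324/0.063 + 18 ≈ 5160.9 mm ≈ 5.161 m.
Near limit Dn = s·(H − f)/(H + s − 2f) = 470 × (5160.9 − 18) / (5160.9 + 470 − 2 × 18) = 470 × 5142.9 / 5594.9 ≈ 432.029 mm.
Far limit Df = s·(H − f)/(H − s) = 470 × (5160.9 − 18) / (5160.9 − 470) = 470 × 5142.9 / 4690.9 ≈ 515.288 mm.
Depth of field = Df − Dn = 515.288 − 432.029 ≈ 83.259 mm.

83.3 mm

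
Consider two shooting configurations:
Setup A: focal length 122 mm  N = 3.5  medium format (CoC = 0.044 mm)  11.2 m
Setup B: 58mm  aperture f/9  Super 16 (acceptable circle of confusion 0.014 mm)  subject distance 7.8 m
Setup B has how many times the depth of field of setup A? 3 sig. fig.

1.90

Setup A: H = 122²/(3.5×0.044) + 122 ≈ 96771.4 mm; DoF = Df − Dn = 12649.9 − 10048.3 ≈ 2601.6 mm.
Setup B: H = 58²/(9×0.014) + 58 ≈ 26756.4 mm; DoF = Df − Dn = 10985.6 − 6046.6 ≈ 4939.0 mm.
Ratio = 4939.0 / 2601.6 ≈ 1.90.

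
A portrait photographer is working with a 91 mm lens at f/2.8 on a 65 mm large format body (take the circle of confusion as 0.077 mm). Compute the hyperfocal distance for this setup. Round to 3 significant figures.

38.5 m

Hyperfocal distance H = f²/(N·c) + f = 91²/(2.8 × 0.077) + 91 = 8281/0.2156 + 91 ≈ 38500.1 mm ≈ 38.5 m.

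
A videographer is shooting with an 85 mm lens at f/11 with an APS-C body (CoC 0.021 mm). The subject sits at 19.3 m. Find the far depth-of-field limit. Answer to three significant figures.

50.0 m

Hyperfocal distance H = f²/(N·c) + f = 85²/(11 × 0.021) + 85 = 7225/0.231 + 85 ≈ 31362.1 mm ≈ 31.36 m.
Far limit Df = s·(H − f)/(H − s) = 19300 × (31362.1 − 85) / (31362.1 − 19300) = 19300 × 31277.1 / 12062.1 ≈ 50045 mm ≈ 50.0 m.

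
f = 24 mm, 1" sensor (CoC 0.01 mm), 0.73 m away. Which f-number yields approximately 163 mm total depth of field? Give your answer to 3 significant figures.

Write h = H − f = f²/(N·c). The thin-lens limits are Dn = s·h/(h + (s−f)) and Df = s·h/(h − (s−f)), so DoF = Df − Dn = 2·s·(s−f)·h / (h² − (s−f)²).
That is a quadratic in h: DoF·h² − 2·s·(s−f)·h − DoF·(s−f)² = 0 ⇒ h = (s−f)·(s + √(s² + DoF²)) / DoF = 706 × (730 + √(730² + 163²)) / 163 = 706 × (730 + 747.977) / 163 ≈ 6401.5 mm.
Then N = f²/(c·h) = 24² / (0.01 × 6401.5) = 576 / 64.015 ≈ 9.

f/9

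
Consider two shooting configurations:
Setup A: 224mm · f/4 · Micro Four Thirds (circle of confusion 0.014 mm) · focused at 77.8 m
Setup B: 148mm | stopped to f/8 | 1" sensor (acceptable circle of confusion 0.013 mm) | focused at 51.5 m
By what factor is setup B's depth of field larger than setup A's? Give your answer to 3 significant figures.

Setup A: H = 224²/(4×0.014) + 224 ≈ 896224.0 mm; DoF = Df − Dn = 85174 − 71601 ≈ 13573 mm.
Setup B: H = 148²/(8×0.013) + 148 ≈ 210763.4 mm; DoF = Df − Dn = 68105 − 41405 ≈ 26700 mm.
Ratio = 26700 / 13573 ≈ 1.97.

1.97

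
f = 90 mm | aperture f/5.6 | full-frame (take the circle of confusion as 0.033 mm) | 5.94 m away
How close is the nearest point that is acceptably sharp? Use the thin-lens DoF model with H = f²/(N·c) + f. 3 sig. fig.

5.24 m

Hyperfocal distance H = f²/(N·c) + f = 90²/(5.6 × 0.033) + 90 = 8100/0.1848 + 90 ≈ 43921.2 mm ≈ 43.92 m.
Near limit Dn = s·(H − f)/(H + s − 2f) = 5940 × (43921.2 − 90) / (43921.2 + 5940 − 2 × 90) = 5940 × 43831.2 / 49681.2 ≈ 5240.6 mm ≈ 5.24 m.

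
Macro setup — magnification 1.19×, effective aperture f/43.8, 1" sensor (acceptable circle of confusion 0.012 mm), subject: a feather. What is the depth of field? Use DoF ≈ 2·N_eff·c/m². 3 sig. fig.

At magnification m, DoF ≈ 2·N_eff·c/m² = 2 × 43.8 × 0.012 / 1.19² = 1.051 / 1.416 ≈ 0.742 mm.

0.742 mm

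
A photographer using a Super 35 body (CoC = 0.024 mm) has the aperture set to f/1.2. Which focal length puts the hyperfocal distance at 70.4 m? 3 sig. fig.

45.0 mm

From H = f²/(N·c) + f, with f ≪ H: f ≈ √(H·N·c) = √(70400 × 1.2 × 0.024) = √2027.5 ≈ 45.03 mm.
The +f correction barely moves this — solving exactly, f² + N·c·f − N·c·H = 0 ⇒ f = (−N·c + √((N·c)² + 4·N·c·H))/2 = (−0.0288 + √8110.1)/2 ≈ 45.014 mm, so f ≈ 45.0 mm.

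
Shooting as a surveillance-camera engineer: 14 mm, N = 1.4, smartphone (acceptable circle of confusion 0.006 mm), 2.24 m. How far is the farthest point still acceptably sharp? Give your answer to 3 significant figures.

2.48 m

Hyperfocal distance H = f²/(N·c) + f = 14²/(1.4 × 0.006) + 14 = 196/0.0084 + 14 ≈ 23347.3 mm ≈ 23.35 m.
Far limit Df = s·(H − f)/(H − s) = 2240 × (23347.3 − 14) / (23347.3 − 2240) = 2240 × 23333.3 / 21107.3 ≈ 2476.2 mm ≈ 2.48 m.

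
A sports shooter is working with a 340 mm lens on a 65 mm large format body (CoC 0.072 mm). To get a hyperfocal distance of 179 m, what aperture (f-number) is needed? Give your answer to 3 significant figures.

Rearrange H = f²/(N·c) + f for N: N = f² / ((H − f)·c).
N = 340² / ((179000 − 340) × 0.072) = 115600 / 12864 ≈ 8.99.

f/8.99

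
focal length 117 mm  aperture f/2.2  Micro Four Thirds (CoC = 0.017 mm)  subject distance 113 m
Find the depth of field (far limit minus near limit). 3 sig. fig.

Hyperfocal distance H = f²/(N·c) + f = 117²/(2.2 × 0.017) + 117 = 13689/0.0374 + 117 ≈ 366133.0 mm ≈ 366.1 m.
Near limit Dn = s·(H − f)/(H + s − 2f) = 113000 × (366133.0 − 117) / (366133.0 + 113000 − 2 × 117) = 113000 × 366016.0 / 478899.0 ≈ 86364 mm.
Far limit Df = s·(H − f)/(H − s) = 113000 × (366133.0 − 117) / (366133.0 − 113000) = 113000 × 366016.0 / 253133.0 ≈ 163392 mm.
Depth of field = Df − Dn = 163392 − 86364 ≈ 77028 mm ≈ 77.0 m.

77.0 m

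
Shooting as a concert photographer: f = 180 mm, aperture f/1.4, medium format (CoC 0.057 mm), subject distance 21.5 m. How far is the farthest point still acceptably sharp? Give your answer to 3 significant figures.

22.7 m

Hyperfocal distance H = f²/(N·c) + f = 180²/(1.4 × 0.057) + 180 = 32400/0.0798 + 180 ≈ 406195.0 mm ≈ 406.2 m.
Far limit Df = s·(H − f)/(H − s) = 21500 × (406195.0 − 180) / (406195.0 − 21500) = 21500 × 406015.0 / 384695.0 ≈ 22692 mm ≈ 22.7 m.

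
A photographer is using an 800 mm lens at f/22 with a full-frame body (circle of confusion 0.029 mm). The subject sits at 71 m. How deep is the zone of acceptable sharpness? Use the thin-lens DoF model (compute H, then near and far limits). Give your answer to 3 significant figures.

Hyperfocal distance H = f²/(N·c) + f = 800²/(22 × 0.029) + 800 = 640000/0.638 + 800 ≈ 1003934.8 mm ≈ 1004 m.
Near limit Dn = s·(H − f)/(H + s − 2f) = 71000 × (1003934.8 − 800) / (1003934.8 + 71000 − 2 × 800) = 71000 × 1003134.8 / 1073334.8 ≈ 66356.3 mm.
Far limit Df = s·(H − f)/(H − s) = 71000 × (1003934.8 − 800) / (1003934.8 − 71000) = 71000 × 1003134.8 / 932934.8 ≈ 76342.5 mm.
Depth of field = Df − Dn = 76342.5 − 66356.3 ≈ 9986.2 mm ≈ 9.99 m.

9.99 m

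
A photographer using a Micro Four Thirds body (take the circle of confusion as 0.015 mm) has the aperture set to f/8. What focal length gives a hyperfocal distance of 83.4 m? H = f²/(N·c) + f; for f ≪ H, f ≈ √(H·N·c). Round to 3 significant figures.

From H = f²/(N·c) + f, with f ≪ H: f ≈ √(H·N·c) = √(83400 × 8 × 0.015) = √10008 ≈ 100.0 mm.
The +f correction barely moves this — solving exactly, f² + N·c·f − N·c·H = 0 ⇒ f = (−N·c + √((N·c)² + 4·N·c·H))/2 = (−0.12 + √40032)/2 ≈ 99.980 mm, so f ≈ 100 mm.

100 mm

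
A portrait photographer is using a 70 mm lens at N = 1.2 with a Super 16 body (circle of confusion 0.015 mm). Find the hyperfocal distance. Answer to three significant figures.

Hyperfocal distance H = f²/(N·c) + f = 70²/(1.2 × 0.015) + 70 = 4900/0.018 + 70 ≈ 272292.2 mm ≈ 272 m.

272 m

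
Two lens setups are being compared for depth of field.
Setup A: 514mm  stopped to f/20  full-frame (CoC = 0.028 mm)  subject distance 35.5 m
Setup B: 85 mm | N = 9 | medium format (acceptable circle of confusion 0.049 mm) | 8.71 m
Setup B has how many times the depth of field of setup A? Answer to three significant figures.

2.40

Setup A: H = 514²/(20×0.028) + 514 ≈ 472292.6 mm; DoF = Df − Dn = 38343.5 − 33049.2 ≈ 5294.3 mm.
Setup B: H = 85²/(9×0.049) + 85 ≈ 16468.2 mm; DoF = Df − Dn = 18393 − 5706 ≈ 12687 mm.
Ratio = 12687 / 5294.3 ≈ 2.40.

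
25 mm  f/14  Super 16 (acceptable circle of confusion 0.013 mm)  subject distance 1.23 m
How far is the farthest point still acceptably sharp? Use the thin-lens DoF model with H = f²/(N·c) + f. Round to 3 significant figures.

1.89 m

Hyperfocal distance H = f²/(N·c) + f = 25²/(14 × 0.013) + 25 = 625/0.182 + 25 ≈ 3459.1 mm ≈ 3.459 m.
Far limit Df = s·(H − f)/(H − s) = 1230 × (3459.1 − 25) / (3459.1 − 1230) = 1230 × 3434.1 / 2229.1 ≈ 1894.9 mm ≈ 1.89 m.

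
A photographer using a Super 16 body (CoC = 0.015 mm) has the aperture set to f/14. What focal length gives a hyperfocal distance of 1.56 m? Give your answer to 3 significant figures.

18.0 mm

From H = f²/(N·c) + f, with f ≪ H: f ≈ √(H·N·c) = √(1560 × 14 × 0.015) = √327.60 ≈ 18.10 mm.
Exact: f² + N·c·f − N·c·H = 0 ⇒ f = (−N·c + √((N·c)² + 4·N·c·H))/2 = (−0.21 + √1310.4)/2 ≈ 17.995 mm ≈ 18.0 mm.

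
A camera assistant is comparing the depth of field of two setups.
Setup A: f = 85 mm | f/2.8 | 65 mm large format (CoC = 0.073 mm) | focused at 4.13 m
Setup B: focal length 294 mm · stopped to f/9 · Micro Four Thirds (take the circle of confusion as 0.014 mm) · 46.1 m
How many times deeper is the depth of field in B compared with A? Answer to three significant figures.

6.46

Setup A: H = 85²/(2.8×0.073) + 85 ≈ 35432.4 mm; DoF = Df − Dn = 4663.69 − 3705.91 ≈ 957.78 mm.
Setup B: H = 294²/(9×0.014) + 294 ≈ 686294.0 mm; DoF = Df − Dn = 49398.5 − 43214.5 ≈ 6184.0 mm.
Ratio = 6184.0 / 957.78 ≈ 6.46.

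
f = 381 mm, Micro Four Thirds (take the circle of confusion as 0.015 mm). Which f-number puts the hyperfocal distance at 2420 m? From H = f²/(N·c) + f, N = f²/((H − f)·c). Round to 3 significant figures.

f/4

Rearrange H = f²/(N·c) + f for N: N = f² / ((H − f)·c).
N = 381² / ((2420000 − 381) × 0.015) = 145161 / 36294 ≈ 4.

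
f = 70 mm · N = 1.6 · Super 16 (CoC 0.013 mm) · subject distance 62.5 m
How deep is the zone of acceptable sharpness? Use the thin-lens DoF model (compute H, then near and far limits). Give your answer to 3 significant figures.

Hyperfocal distance H = f²/(N·c) + f = 70²/(1.6 × 0.013) + 70 = 4900/0.0208 + 70 ≈ 235646.9 mm ≈ 235.6 m.
Near limit Dn = s·(H − f)/(H + s − 2f) = 62500 × (235646.9 − 70) / (235646.9 + 62500 − 2 × 70) = 62500 × 235576.9 / 298006.9 ≈ 49407 mm.
Far limit Df = s·(H − f)/(H − s) = 62500 × (235646.9 − 70) / (235646.9 − 62500) = 62500 × 235576.9 / 173146.9 ≈ 85035 mm.
Depth of field = Df − Dn = 85035 − 49407 ≈ 35628 mm ≈ 35.6 m.

35.6 m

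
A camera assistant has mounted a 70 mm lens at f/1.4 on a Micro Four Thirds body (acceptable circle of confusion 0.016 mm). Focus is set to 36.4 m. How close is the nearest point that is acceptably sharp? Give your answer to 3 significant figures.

Hyperfocal distance H = f²/(N·c) + f = 70²/(1.4 × 0.016) + 70 = 4900/0.0224 + 70 ≈ 218820.0 mm ≈ 218.8 m.
Near limit Dn = s·(H − f)/(H + s − 2f) = 36400 × (218820.0 − 70) / (218820.0 + 36400 − 2 × 70) = 36400 × 218750.0 / 255080.0 ≈ 31216 mm ≈ 31.2 m.

31.2 m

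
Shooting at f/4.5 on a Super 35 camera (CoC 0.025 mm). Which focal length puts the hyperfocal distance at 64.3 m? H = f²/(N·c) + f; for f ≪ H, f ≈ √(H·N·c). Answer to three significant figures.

85.0 mm

From H = f²/(N·c) + f, with f ≪ H: f ≈ √(H·N·c) = √(64300 × 4.5 × 0.025) = √7233.8 ≈ 85.05 mm.
Exact: f² + N·c·f − N·c·H = 0 ⇒ f = (−N·c + √((N·c)² + 4·N·c·H))/2 = (−0.1125 + √28935)/2 ≈ 84.995 mm ≈ 85.0 mm.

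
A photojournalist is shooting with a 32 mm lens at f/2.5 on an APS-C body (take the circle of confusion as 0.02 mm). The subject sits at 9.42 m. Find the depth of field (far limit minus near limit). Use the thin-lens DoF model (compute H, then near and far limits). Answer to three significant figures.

10.9 m

Hyperfocal distance H = f²/(N·c) + f = 32²/(2.5 × 0.02) + 32 = 1024/0.05 + 32 ≈ 20512.0 mm ≈ 20.51 m.
Near limit Dn = s·(H − f)/(H + s − 2f) = 9420 × (20512.0 − 32) / (20512.0 + 9420 − 2 × 32) = 9420 × 20480.0 / 29868.0 ≈ 6459 mm.
Far limit Df = s·(H − f)/(H − s) = 9420 × (20512.0 − 32) / (20512.0 − 9420) = 9420 × 20480.0 / 11092.0 ≈ 17393 mm.
Depth of field = Df − Dn = 17393 − 6459 ≈ 10934 mm ≈ 10.9 m.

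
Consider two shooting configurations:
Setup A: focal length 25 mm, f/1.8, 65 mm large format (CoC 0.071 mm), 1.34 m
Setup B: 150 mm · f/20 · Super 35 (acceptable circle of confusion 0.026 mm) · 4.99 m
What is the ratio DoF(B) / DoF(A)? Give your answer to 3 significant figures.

1.46

Setup A: H = 25²/(1.8×0.071) + 25 ≈ 4915.5 mm; DoF = Df − Dn = 1832.83 − 1056.04 ≈ 776.79 mm.
Setup B: H = 150²/(20×0.026) + 150 ≈ 43419.2 mm; DoF = Df − Dn = 5618.5 − 4488.0 ≈ 1130.5 mm.
Ratio = 1130.5 / 776.79 ≈ 1.46.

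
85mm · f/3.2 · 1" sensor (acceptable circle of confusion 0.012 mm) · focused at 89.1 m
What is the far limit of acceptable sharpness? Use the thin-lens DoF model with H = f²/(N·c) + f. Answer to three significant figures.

169 m

Hyperfocal distance H = f²/(N·c) + f = 85²/(3.2 × 0.012) + 85 = 7225/0.0384 + 85 ≈ 188236.0 mm ≈ 188.2 m.
Far limit Df = s·(H − f)/(H − s) = 89100 × (188236.0 − 85) / (188236.0 − 89100) = 89100 × 188151.0 / 99136.0 ≈ 169104 mm ≈ 169 m.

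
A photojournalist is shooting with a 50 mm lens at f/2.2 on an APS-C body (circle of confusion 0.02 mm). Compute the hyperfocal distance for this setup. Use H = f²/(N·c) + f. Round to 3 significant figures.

Hyperfocal distance H = f²/(N·c) + f = 50²/(2.2 × 0.02) + 50 = 2500/0.044 + 50 ≈ 56868.2 mm ≈ 56.9 m.

56.9 m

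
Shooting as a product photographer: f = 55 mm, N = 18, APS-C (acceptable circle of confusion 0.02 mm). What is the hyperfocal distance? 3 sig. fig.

Hyperfocal distance H = f²/(N·c) + f = 55²/(18 × 0.02) + 55 = 3025/0.36 + 55 ≈ 8457.8 mm ≈ 8.46 m.

8.46 m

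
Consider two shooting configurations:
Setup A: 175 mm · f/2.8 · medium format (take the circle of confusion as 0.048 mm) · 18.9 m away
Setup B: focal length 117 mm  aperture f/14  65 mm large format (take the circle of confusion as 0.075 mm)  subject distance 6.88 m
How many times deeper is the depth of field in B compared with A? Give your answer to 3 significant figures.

Setup A: H = 175²/(2.8×0.048) + 175 ≈ 228039.6 mm; DoF = Df − Dn = 20592.2 − 17464.8 ≈ 3127.4 mm.
Setup B: H = 117²/(14×0.075) + 117 ≈ 13154.1 mm; DoF = Df − Dn = 14296.1 − 4530.0 ≈ 9766.1 mm.
Ratio = 9766.1 / 3127.4 ≈ 3.12.

3.12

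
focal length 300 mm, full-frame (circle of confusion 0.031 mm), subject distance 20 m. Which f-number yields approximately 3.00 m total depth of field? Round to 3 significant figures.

Write h = H − f = f²/(N·c). The thin-lens limits are Dn = s·h/(h + (s−f)) and Df = s·h/(h − (s−f)), so DoF = Df − Dn = 2·s·(s−f)·h / (h² − (s−f)²).
That is a quadratic in h: DoF·h² − 2·s·(s−f)·h − DoF·(s−f)² = 0 ⇒ h = (s−f)·(s + √(s² + DoF²)) / DoF = 19700 × (20000 + √(20000² + 3000²)) / 3000 = 19700 × (20000 + 20223.7) / 3000 ≈ 264136 mm.
Then N = f²/(c·h) = 300² / (0.031 × 264136) = 90000 / 8188.2 ≈ 11.

f/11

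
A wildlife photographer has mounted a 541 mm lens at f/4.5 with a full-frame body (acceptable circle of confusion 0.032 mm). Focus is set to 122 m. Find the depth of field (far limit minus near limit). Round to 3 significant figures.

14.6 m

Hyperfocal distance H = f²/(N·c) + f = 541²/(4.5 × 0.032) + 541 = 292681/0.144 + 541 ≈ 2033047.9 mm ≈ 2033 m.
Near limit Dn = s·(H − f)/(H + s − 2f) = 122000 × (2033047.9 − 541) / (2033047.9 + 122000 − 2 × 541) = 122000 × 2032506.9 / 2153965.9 ≈ 115121 mm.
Far limit Df = s·(H − f)/(H − s) = 122000 × (2033047.9 − 541) / (2033047.9 − 122000) = 122000 × 2032506.9 / 1911047.9 ≈ 129754 mm.
Depth of field = Df − Dn = 129754 − 115121 ≈ 14633 mm ≈ 14.6 m.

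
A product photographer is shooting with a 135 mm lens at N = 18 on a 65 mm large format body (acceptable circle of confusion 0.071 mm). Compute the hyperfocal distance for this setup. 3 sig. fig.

14.4 m

Hyperfocal distance H = f²/(N·c) + f = 135²/(18 × 0.071) + 135 = 18225/1.278 + 135 ≈ 14395.6 mm ≈ 14.4 m.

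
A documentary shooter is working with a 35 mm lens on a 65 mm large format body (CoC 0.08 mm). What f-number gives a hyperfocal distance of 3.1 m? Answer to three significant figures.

Rearrange H = f²/(N·c) + f for N: N = f² / ((H − f)·c).
N = 35² / ((3100 − 35) × 0.08) = 1225 / 245.2 ≈ 5.

f/5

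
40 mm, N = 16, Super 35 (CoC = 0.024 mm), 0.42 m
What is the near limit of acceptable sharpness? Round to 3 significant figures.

385 mm

Hyperfocal distance H = f²/(N·c) + f = 40²/(16 × 0.024) + 40 = 1600/0.384 + 40 ≈ 4206.7 mm ≈ 4.207 m.
Near limit Dn = s·(H − f)/(H + s − 2f) = 420 × (4206.7 − 40) / (4206.7 + 420 − 2 × 40) = 420 × 4166.7 / 4546.7 ≈ 384.90 mm.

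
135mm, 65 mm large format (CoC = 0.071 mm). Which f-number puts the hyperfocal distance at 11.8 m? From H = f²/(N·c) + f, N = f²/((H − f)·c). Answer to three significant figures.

f/22

Rearrange H = f²/(N·c) + f for N: N = f² / ((H − f)·c).
N = 135² / ((11800 − 135) × 0.071) = 18225 / 828.2 ≈ 22.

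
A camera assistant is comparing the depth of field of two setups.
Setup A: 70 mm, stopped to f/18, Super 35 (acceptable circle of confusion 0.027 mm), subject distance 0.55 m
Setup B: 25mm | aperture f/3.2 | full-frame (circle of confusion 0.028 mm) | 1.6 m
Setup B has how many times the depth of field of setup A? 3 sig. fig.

14.5

Setup A: H = 70²/(18×0.027) + 70 ≈ 10152.3 mm; DoF = Df − Dn = 577.493 − 525.005 ≈ 52.488 mm.
Setup B: H = 25²/(3.2×0.028) + 25 ≈ 7000.4 mm; DoF = Df − Dn = 2066.63 − 1305.28 ≈ 761.35 mm.
Ratio = 761.35 / 52.488 ≈ 14.5.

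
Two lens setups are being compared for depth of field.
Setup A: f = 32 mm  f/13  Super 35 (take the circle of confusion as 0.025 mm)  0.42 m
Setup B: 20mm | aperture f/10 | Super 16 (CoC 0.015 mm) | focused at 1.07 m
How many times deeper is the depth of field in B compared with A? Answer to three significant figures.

Setup A: H = 32²/(13×0.025) + 32 ≈ 3182.8 mm; DoF = Df − Dn = 478.98 − 373.95 ≈ 105.03 mm.
Setup B: H = 20²/(10×0.015) + 20 ≈ 2686.7 mm; DoF = Df − Dn = 1764.95 − 767.71 ≈ 997.24 mm.
Ratio = 997.24 / 105.03 ≈ 9.49.

9.49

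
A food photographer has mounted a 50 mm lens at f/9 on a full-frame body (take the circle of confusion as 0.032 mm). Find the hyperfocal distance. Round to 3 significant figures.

8.73 m

Hyperfocal distance H = f²/(N·c) + f = 50²/(9 × 0.032) + 50 = 2500/0.288 + 50 ≈ 8730.6 mm ≈ 8.73 m.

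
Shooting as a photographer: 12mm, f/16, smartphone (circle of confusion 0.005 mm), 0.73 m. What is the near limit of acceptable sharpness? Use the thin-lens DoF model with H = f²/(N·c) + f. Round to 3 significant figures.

0.522 m

Hyperfocal distance H = f²/(N·c) + f = 12²/(16 × 0.005) + 12 = 144/0.08 + 12 ≈ 1812.0 mm ≈ 1.812 m.
Near limit Dn = s·(H − f)/(H + s − 2f) = 730 × (1812.0 − 12) / (1812.0 + 730 − 2 × 12) = 730 × 1800.0 / 2518.0 ≈ 521.84 mm ≈ 0.522 m.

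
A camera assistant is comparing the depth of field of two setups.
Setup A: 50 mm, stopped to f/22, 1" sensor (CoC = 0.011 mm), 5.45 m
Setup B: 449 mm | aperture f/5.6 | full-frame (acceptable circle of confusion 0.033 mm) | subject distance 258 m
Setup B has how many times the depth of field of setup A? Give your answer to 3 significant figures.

Setup A: H = 50²/(22×0.011) + 50 ≈ 10380.6 mm; DoF = Df − Dn = 11418.9 − 3579.1 ≈ 7839.8 mm.
Setup B: H = 449²/(5.6×0.033) + 449 ≈ 1091363.5 mm; DoF = Df − Dn = 337735 − 208723 ≈ 129012 mm.
Ratio = 129012 / 7839.8 ≈ 16.5.

16.5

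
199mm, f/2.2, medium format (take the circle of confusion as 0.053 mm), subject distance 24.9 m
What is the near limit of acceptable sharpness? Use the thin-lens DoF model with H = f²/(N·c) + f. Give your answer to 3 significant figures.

Hyperfocal distance H = f²/(N·c) + f = 199²/(2.2 × 0.053) + 199 = 39601/0.1166 + 199 ≈ 339830.2 mm ≈ 339.8 m.
Near limit Dn = s·(H − f)/(H + s − 2f) = 24900 × (339830.2 − 199) / (339830.2 + 24900 − 2 × 199) = 24900 × 339631.2 / 364332.2 ≈ 23212 mm ≈ 23.2 m.

23.2 m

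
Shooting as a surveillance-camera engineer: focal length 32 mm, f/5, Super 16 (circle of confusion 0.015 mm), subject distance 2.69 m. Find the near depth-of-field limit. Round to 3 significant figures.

2.25 m

Hyperfocal distance H = f²/(N·c) + f = 32²/(5 × 0.015) + 32 = 1024/0.075 + 32 ≈ 13685.3 mm ≈ 13.69 m.
Near limit Dn = s·(H − f)/(H + s − 2f) = 2690 × (13685.3 − 32) / (13685.3 + 2690 − 2 × 32) = 2690 × 13653.3 / 16311.3 ≈ 2251.7 mm ≈ 2.25 m.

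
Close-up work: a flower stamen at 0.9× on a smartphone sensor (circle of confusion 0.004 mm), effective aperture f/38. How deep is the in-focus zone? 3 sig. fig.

0.375 mm

At magnification m, DoF ≈ 2·N_eff·c/m² = 2 × 38 × 0.004 / 0.9² = 0.304 / 0.81 ≈ 0.375 mm.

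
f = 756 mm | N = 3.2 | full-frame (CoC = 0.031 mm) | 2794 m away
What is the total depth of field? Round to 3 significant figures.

Hyperfocal distance H = f²/(N·c) + f = 756²/(3.2 × 0.031) + 756 = 571536/0.0992 + 756 ≈ 5762207.6 mm ≈ 5762 m.
Near limit Dn = s·(H − f)/(H + s − 2f) = 2794000 × (5762207.6 − 756) / (5762207.6 + 2794000 − 2 × 756) = 2794000 × 5761451.6 / 8554695.6 ≈ 1881715 mm.
Far limit Df = s·(H − f)/(H − s) = 2794000 × (5762207.6 − 756) / (5762207.6 − 2794000) = 2794000 × 5761451.6 / 2968207.6 ≈ 5423305 mm.
Depth of field = Df − Dn = 5423305 − 1881715 ≈ 3541590 mm ≈ 3540 m.

3540 m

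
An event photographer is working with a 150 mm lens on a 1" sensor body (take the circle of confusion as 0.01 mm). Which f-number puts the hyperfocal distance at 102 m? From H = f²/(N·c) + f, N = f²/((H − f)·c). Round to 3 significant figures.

f/22.1

Rearrange H = f²/(N·c) + f for N: N = f² / ((H − f)·c).
N = 150² / ((102000 − 150) × 0.01) = 22500 / 1018 ≈ 22.1.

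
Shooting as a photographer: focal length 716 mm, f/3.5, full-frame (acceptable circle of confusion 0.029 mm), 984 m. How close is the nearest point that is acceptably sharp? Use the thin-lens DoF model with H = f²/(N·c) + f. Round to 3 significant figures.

824 m

Hyperfocal distance H = f²/(N·c) + f = 716²/(3.5 × 0.029) + 716 = 512656/0.1015 + 716 ≈ 5051514.0 mm ≈ 5052 m.
Near limit Dn = s·(H − f)/(H + s − 2f) = 984000 × (5051514.0 − 716) / (5051514.0 + 984000 − 2 × 716) = 984000 × 5050798.0 / 6034082.0 ≈ 823652 mm ≈ 824 m.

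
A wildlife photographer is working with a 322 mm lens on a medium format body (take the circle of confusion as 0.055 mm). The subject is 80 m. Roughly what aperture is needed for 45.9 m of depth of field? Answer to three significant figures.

f/6.31

Write h = H − f = f²/(N·c). The thin-lens limits are Dn = s·h/(h + (s−f)) and Df = s·h/(h − (s−f)), so DoF = Df − Dn = 2·s·(s−f)·h / (h² − (s−f)²).
That is a quadratic in h: DoF·h² − 2·s·(s−f)·h − DoF·(s−f)² = 0 ⇒ h = (s−f)·(s + √(s² + DoF²)) / DoF = 79678 × (80000 + √(80000² + 45900²)) / 45900 = 79678 × (80000 + 92232.4) / 45900 ≈ 298979 mm.
Then N = f²/(c·h) = 322² / (0.055 × 298979) = 103684 / 16444 ≈ 6.31.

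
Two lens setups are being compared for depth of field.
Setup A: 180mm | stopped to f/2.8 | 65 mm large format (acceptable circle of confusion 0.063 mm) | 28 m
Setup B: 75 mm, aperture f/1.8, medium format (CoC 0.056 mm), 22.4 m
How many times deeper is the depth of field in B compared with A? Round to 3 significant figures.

Setup A: H = 180²/(2.8×0.063) + 180 ≈ 183853.5 mm; DoF = Df − Dn = 32998.0 − 24316.9 ≈ 8681.1 mm.
Setup B: H = 75²/(1.8×0.056) + 75 ≈ 55878.6 mm; DoF = Df − Dn = 37337 − 15999 ≈ 21338 mm.
Ratio = 21338 / 8681.1 ≈ 2.46.

2.46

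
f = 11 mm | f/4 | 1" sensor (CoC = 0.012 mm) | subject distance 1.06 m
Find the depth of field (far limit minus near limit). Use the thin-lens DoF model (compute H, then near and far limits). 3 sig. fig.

1.07 m

Hyperfocal distance H = f²/(N·c) + f = 11²/(4 × 0.012) + 11 = 121/0.048 + 11 ≈ 2531.8 mm ≈ 2.532 m.
Near limit Dn = s·(H − f)/(H + s − 2f) = 1060 × (2531.8 − 11) / (2531.8 + 1060 − 2 × 11) = 1060 × 2520.8 / 3569.8 ≈ 748.5 mm.
Far limit Df = s·(H − f)/(H − s) = 1060 × (2531.8 − 11) / (2531.8 − 1060) = 1060 × 2520.8 / 1471.8 ≈ 1815.5 mm.
Depth of field = Df − Dn = 1815.5 − 748.5 ≈ 1067.0 mm ≈ 1.07 m.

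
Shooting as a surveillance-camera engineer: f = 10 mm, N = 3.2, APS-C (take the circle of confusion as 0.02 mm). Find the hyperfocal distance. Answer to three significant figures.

Hyperfocal distance H = f²/(N·c) + f = 10²/(3.2 × 0.02) + 10 = 100/0.064 + 10 ≈ 1572.5 mm ≈ 1.57 m.

1.57 m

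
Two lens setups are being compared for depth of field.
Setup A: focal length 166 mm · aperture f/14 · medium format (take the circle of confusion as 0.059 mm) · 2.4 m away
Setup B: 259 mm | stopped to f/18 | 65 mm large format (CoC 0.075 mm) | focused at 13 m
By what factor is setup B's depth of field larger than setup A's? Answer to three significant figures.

22.1

Setup A: H = 166²/(14×0.059) + 166 ≈ 33526.8 mm; DoF = Df − Dn = 2572.25 − 2249.37 ≈ 322.88 mm.
Setup B: H = 259²/(18×0.075) + 259 ≈ 49948.6 mm; DoF = Df − Dn = 17482.8 − 10346.9 ≈ 7135.9 mm.
Ratio = 7135.9 / 322.88 ≈ 22.1.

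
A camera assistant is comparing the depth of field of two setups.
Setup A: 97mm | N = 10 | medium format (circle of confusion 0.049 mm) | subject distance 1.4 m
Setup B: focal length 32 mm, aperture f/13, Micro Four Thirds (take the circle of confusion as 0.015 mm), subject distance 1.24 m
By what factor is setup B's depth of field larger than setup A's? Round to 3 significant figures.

3.16

Setup A: H = 97²/(10×0.049) + 97 ≈ 19299.0 mm; DoF = Df − Dn = 1501.92 − 1311.04 ≈ 190.88 mm.
Setup B: H = 32²/(13×0.015) + 32 ≈ 5283.3 mm; DoF = Df − Dn = 1610.47 − 1008.10 ≈ 602.37 mm.
Ratio = 602.37 / 190.88 ≈ 3.16.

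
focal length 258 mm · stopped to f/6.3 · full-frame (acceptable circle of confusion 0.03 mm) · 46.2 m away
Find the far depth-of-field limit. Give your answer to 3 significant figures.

Hyperfocal distance H = f²/(N·c) + f = 258²/(6.3 × 0.03) + 258 = 66564/0.189 + 258 ≈ 352448.5 mm ≈ 352.4 m.
Far limit Df = s·(H − f)/(H − s) = 46200 × (352448.5 − 258) / (352448.5 − 46200) = 46200 × 352190.5 / 306248.5 ≈ 53131 mm ≈ 53.1 m.

53.1 m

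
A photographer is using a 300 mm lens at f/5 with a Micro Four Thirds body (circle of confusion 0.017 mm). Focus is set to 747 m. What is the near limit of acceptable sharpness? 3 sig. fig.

438 m

Hyperfocal distance H = f²/(N·c) + f = 300²/(5 × 0.017) + 300 = 90000/0.085 + 300 ≈ 1059123.5 mm ≈ 1059 m.
Near limit Dn = s·(H − f)/(H + s − 2f) = 747000 × (1059123.5 − 300) / (1059123.5 + 747000 − 2 × 300) = 747000 × 1058823.5 / 1805523.5 ≈ 438067 mm ≈ 438 m.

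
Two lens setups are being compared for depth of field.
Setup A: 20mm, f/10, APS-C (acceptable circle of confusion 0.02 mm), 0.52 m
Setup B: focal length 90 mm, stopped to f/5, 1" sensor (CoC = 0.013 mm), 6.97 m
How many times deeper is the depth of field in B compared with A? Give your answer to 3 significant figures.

Setup A: H = 20²/(10×0.02) + 20 ≈ 2020.0 mm; DoF = Df − Dn = 693.33 − 416.00 ≈ 277.33 mm.
Setup B: H = 90²/(5×0.013) + 90 ≈ 124705.4 mm; DoF = Df − Dn = 7377.30 − 6605.32 ≈ 771.98 mm.
Ratio = 771.98 / 277.33 ≈ 2.78.

2.78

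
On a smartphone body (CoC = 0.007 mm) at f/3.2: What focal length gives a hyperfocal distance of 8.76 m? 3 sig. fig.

From H = f²/(N·c) + f, with f ≪ H: f ≈ √(H·N·c) = √(8760 × 3.2 × 0.007) = √196.22 ≈ 14.01 mm.
The +f correction barely moves this — solving exactly, f² + N·c·f − N·c·H = 0 ⇒ f = (−N·c + √((N·c)² + 4·N·c·H))/2 = (−0.0224 + √784.90)/2 ≈ 13.997 mm, so f ≈ 14.0 mm.

14.0 mm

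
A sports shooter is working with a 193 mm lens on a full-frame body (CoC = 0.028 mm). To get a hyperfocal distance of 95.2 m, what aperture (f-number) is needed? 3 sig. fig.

Rearrange H = f²/(N·c) + f for N: N = f² / ((H − f)·c).
N = 193² / ((95200 − 193) × 0.028) = 37249 / 2660 ≈ 14.

f/14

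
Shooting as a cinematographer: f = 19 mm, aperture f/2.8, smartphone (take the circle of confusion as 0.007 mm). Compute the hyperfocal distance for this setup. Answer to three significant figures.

18.4 m

Hyperfocal distance H = f²/(N·c) + f = 19²/(2.8 × 0.007) + 19 = 361/0.0196 + 19 ≈ 18437.4 mm ≈ 18.4 m.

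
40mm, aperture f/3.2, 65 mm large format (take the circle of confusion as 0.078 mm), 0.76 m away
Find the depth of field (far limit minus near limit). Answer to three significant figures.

173 mm

Hyperfocal distance H = f²/(N·c) + f = 40²/(3.2 × 0.078) + 40 = 1600/0.2496 + 40 ≈ 6450.3 mm ≈ 6.450 m.
Near limit Dn = s·(H − f)/(H + s − 2f) = 760 × (6450.3 − 40) / (6450.3 + 760 − 2 × 40) = 760 × 6410.3 / 7130.3 ≈ 683.26 mm.
Far limit Df = s·(H − f)/(H − s) = 760 × (6450.3 − 40) / (6450.3 − 760) = 760 × 6410.3 / 5690.3 ≈ 856.16 mm.
Depth of field = Df − Dn = 856.16 − 683.26 ≈ 172.90 mm.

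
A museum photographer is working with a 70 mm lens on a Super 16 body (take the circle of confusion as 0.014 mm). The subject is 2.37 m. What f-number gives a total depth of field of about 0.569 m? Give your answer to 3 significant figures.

Write h = H − f = f²/(N·c). The thin-lens limits are Dn = s·h/(h + (s−f)) and Df = s·h/(h − (s−f)), so DoF = Df − Dn = 2·s·(s−f)·h / (h² − (s−f)²).
That is a quadratic in h: DoF·h² − 2·s·(s−f)·h − DoF·(s−f)² = 0 ⇒ h = (s−f)·(s + √(s² + DoF²)) / DoF = 2300 × (2370 + √(2370² + 569²)) / 569 = 2300 × (2370 + 2437.35) / 569 ≈ 19432 mm.
Then N = f²/(c·h) = 70² / (0.014 × 19432) = 4900 / 272.05 ≈ 18.

f/18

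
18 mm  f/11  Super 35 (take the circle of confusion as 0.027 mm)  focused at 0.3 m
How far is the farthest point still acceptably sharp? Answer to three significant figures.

Hyperfocal distance H = f²/(N·c) + f = 18²/(11 × 0.027) + 18 = 324/0.297 + 18 ≈ 1108.9 mm ≈ 1.109 m.
Far limit Df = s·(H − f)/(H − s) = 300 × (1108.9 − 18) / (1108.9 − 300) = 300 × 1090.9 / 808.9 ≈ 404.59 mm.

405 mm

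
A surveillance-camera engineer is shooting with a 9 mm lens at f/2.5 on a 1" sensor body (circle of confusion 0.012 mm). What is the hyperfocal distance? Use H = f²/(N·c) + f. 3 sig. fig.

Hyperfocal distance H = f²/(N·c) + f = 9²/(2.5 × 0.012) + 9 = 81/0.03 + 9 ≈ 2709.0 mm ≈ 2.71 m.

2.71 m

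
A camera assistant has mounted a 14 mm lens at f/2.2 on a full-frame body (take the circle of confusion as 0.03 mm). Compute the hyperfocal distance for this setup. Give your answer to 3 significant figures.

Hyperfocal distance H = f²/(N·c) + f = 14²/(2.2 × 0.03) + 14 = 196/0.066 + 14 ≈ 2983.7 mm ≈ 2.98 m.

2.98 m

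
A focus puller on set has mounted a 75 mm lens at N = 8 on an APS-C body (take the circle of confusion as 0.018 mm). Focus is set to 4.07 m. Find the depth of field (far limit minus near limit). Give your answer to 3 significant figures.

0.841 m

Hyperfocal distance H = f²/(N·c) + f = 75²/(8 × 0.018) + 75 = 5625/0.144 + 75 ≈ 39137.5 mm ≈ 39.14 m.
Near limit Dn = s·(H − f)/(H + s − 2f) = 4070 × (39137.5 − 75) / (39137.5 + 4070 − 2 × 75) = 4070 × 39062.5 / 43057.5 ≈ 3692.37 mm.
Far limit Df = s·(H − f)/(H − s) = 4070 × (39137.5 − 75) / (39137.5 − 4070) = 4070 × 39062.5 / 35067.5 ≈ 4533.67 mm.
Depth of field = Df − Dn = 4533.67 − 3692.37 ≈ 841.30 mm ≈ 0.841 m.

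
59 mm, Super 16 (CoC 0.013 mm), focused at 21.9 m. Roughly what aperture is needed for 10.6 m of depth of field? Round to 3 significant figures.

f/2.81

Write h = H − f = f²/(N·c). The thin-lens limits are Dn = s·h/(h + (s−f)) and Df = s·h/(h − (s−f)), so DoF = Df − Dn = 2·s·(s−f)·h / (h² − (s−f)²).
That is a quadratic in h: DoF·h² − 2·s·(s−f)·h − DoF·(s−f)² = 0 ⇒ h = (s−f)·(s + √(s² + DoF²)) / DoF = 21841 × (21900 + √(21900² + 10600²)) / 10600 = 21841 × (21900 + 24330.4) / 10600 ≈ 95257 mm.
Then N = f²/(c·h) = 59² / (0.013 × 95257) = 3481 / 1238.3 ≈ 2.81.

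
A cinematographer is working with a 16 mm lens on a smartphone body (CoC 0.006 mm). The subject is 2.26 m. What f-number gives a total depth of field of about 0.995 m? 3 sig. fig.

f/4

Write h = H − f = f²/(N·c). The thin-lens limits are Dn = s·h/(h + (s−f)) and Df = s·h/(h − (s−f)), so DoF = Df − Dn = 2·s·(s−f)·h / (h² − (s−f)²).
That is a quadratic in h: DoF·h² − 2·s·(s−f)·h − DoF·(s−f)² = 0 ⇒ h = (s−f)·(s + √(s² + DoF²)) / DoF = 2244 × (2260 + √(2260² + 995²)) / 995 = 2244 × (2260 + 2469.34) / 995 ≈ 10666 mm.
Then N = f²/(c·h) = 16² / (0.006 × 10666) = 256 / 63.996 ≈ 4.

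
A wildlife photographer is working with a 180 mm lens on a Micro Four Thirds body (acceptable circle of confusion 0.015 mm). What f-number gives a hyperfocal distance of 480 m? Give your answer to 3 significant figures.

Rearrange H = f²/(N·c) + f for N: N = f² / ((H − f)·c).
N = 180² / ((480000 − 180) × 0.015) = 32400 / 7197 ≈ 4.50.

f/4.50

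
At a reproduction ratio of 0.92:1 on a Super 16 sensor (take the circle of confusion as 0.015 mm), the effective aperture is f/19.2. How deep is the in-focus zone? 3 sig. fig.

At magnification m, DoF ≈ 2·N_eff·c/m² = 2 × 19.2 × 0.015 / 0.92² = 0.576 / 0.8464 ≈ 0.681 mm.

0.681 mm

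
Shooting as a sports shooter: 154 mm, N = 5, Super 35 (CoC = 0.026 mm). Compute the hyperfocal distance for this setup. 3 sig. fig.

183 m

Hyperfocal distance H = f²/(N·c) + f = 154²/(5 × 0.026) + 154 = 23716/0.13 + 154 ≈ 182584.8 mm ≈ 183 m.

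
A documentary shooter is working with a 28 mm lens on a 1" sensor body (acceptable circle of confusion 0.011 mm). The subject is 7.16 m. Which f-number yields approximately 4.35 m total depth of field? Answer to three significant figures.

Write h = H − f = f²/(N·c). The thin-lens limits are Dn = s·h/(h + (s−f)) and Df = s·h/(h − (s−f)), so DoF = Df − Dn = 2·s·(s−f)·h / (h² − (s−f)²).
That is a quadratic in h: DoF·h² − 2·s·(s−f)·h − DoF·(s−f)² = 0 ⇒ h = (s−f)·(s + √(s² + DoF²)) / DoF = 7132 × (7160 + √(7160² + 4350²)) / 4350 = 7132 × (7160 + 8377.83) / 4350 ≈ 25475 mm.
Then N = f²/(c·h) = 28² / (0.011 × 25475) = 784 / 280.22 ≈ 2.80.

f/2.80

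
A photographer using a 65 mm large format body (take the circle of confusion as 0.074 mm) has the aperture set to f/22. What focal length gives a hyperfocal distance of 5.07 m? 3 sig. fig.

90.0 mm

From H = f²/(N·c) + f, with f ≪ H: f ≈ √(H·N·c) = √(5070 × 22 × 0.074) = √8254.0 ≈ 90.85 mm.
Exact: f² + N·c·f − N·c·H = 0 ⇒ f = (−N·c + √((N·c)² + 4·N·c·H))/2 = (−1.628 + √33018)/2 ≈ 90.041 mm ≈ 90.0 mm.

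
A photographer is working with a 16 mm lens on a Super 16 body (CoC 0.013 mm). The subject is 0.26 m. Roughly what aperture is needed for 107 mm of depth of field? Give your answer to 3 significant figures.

f/16

Write h = H − f = f²/(N·c). The thin-lens limits are Dn = s·h/(h + (s−f)) and Df = s·h/(h − (s−f)), so DoF = Df − Dn = 2·s·(s−f)·h / (h² − (s−f)²).
That is a quadratic in h: DoF·h² − 2·s·(s−f)·h − DoF·(s−f)² = 0 ⇒ h = (s−f)·(s + √(s² + DoF²)) / DoF = 244 × (260 + √(260² + 107²)) / 107 = 244 × (260 + 281.157) / 107 ≈ 1234.0 mm.
Then N = f²/(c·h) = 16² / (0.013 × 1234.0) = 256 / 16.043 ≈ 16.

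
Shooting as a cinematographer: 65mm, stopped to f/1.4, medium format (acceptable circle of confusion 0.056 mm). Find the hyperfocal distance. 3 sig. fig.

Hyperfocal distance H = f²/(N·c) + f = 65²/(1.4 × 0.056) + 65 = 4225/0.0784 + 65 ≈ 53955.3 mm ≈ 54.0 m.

54.0 m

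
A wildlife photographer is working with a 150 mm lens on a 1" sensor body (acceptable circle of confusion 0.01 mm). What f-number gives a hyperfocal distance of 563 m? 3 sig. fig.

f/4

Rearrange H = f²/(N·c) + f for N: N = f² / ((H − f)·c).
N = 150² / ((563000 − 150) × 0.01) = 22500 / 5628 ≈ 4.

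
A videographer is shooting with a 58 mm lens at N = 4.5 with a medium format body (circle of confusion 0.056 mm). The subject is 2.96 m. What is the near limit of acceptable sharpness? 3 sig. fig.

2.43 m

Hyperfocal distance H = f²/(N·c) + f = 58²/(4.5 × 0.056) + 58 = 3364/0.252 + 58 ≈ 13407.2 mm ≈ 13.41 m.
Near limit Dn = s·(H − f)/(H + s − 2f) = 2960 × (13407.2 − 58) / (13407.2 + 2960 − 2 × 58) = 2960 × 13349.2 / 16251.2 ≈ 2431.4 mm ≈ 2.43 m.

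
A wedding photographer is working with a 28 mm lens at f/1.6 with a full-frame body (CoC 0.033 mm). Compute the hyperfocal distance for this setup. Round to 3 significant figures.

14.9 m

Hyperfocal distance H = f²/(N·c) + f = 28²/(1.6 × 0.033) + 28 = 784/0.0528 + 28 ≈ 14876.5 mm ≈ 14.9 m.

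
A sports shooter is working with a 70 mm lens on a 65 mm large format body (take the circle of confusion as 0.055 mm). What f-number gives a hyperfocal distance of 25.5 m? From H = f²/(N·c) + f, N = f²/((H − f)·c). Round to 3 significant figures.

Rearrange H = f²/(N·c) + f for N: N = f² / ((H − f)·c).
N = 70² / ((25500 − 70) × 0.055) = 4900 / 1399 ≈ 3.50.

f/3.50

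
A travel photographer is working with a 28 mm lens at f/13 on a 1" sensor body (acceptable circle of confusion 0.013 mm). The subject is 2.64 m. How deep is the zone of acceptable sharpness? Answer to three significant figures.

4.35 m

Hyperfocal distance H = f²/(N·c) + f = 28²/(13 × 0.013) + 28 = 784/0.169 + 28 ≈ 4667.1 mm ≈ 4.667 m.
Near limit Dn = s·(H − f)/(H + s − 2f) = 2640 × (4667.1 − 28) / (4667.1 + 2640 − 2 × 28) = 2640 × 4639.1 / 7251.1 ≈ 1689.0 mm.
Far limit Df = s·(H − f)/(H − s) = 2640 × (4667.1 − 28) / (4667.1 − 2640) = 2640 × 4639.1 / 2027.1 ≈ 6041.8 mm.
Depth of field = Df − Dn = 6041.8 − 1689.0 ≈ 4352.8 mm ≈ 4.35 m.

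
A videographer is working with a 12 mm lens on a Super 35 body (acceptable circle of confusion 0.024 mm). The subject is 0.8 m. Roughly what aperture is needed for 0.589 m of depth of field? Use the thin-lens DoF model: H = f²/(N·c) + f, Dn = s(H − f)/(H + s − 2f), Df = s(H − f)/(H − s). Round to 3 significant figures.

f/2.50

Write h = H − f = f²/(N·c). The thin-lens limits are Dn = s·h/(h + (s−f)) and Df = s·h/(h − (s−f)), so DoF = Df − Dn = 2·s·(s−f)·h / (h² − (s−f)²).
That is a quadratic in h: DoF·h² − 2·s·(s−f)·h − DoF·(s−f)² = 0 ⇒ h = (s−f)·(s + √(s² + DoF²)) / DoF = 788 × (800 + √(800² + 589²)) / 589 = 788 × (800 + 993.439) / 589 ≈ 2399.4 mm.
Then N = f²/(c·h) = 12² / (0.024 × 2399.4) = 144 / 57.585 ≈ 2.50.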